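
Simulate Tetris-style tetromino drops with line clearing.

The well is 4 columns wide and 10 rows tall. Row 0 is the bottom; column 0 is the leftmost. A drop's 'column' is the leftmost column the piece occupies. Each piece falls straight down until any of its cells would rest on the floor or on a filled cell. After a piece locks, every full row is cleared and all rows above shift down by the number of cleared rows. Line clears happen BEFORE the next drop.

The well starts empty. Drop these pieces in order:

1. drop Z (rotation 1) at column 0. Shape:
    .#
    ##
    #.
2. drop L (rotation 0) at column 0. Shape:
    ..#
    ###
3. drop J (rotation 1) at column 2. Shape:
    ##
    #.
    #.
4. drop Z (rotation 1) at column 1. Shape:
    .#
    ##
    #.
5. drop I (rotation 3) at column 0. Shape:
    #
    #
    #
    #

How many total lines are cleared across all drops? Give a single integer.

Answer: 1

Derivation:
Drop 1: Z rot1 at col 0 lands with bottom-row=0; cleared 0 line(s) (total 0); column heights now [2 3 0 0], max=3
Drop 2: L rot0 at col 0 lands with bottom-row=3; cleared 0 line(s) (total 0); column heights now [4 4 5 0], max=5
Drop 3: J rot1 at col 2 lands with bottom-row=5; cleared 0 line(s) (total 0); column heights now [4 4 8 8], max=8
Drop 4: Z rot1 at col 1 lands with bottom-row=7; cleared 0 line(s) (total 0); column heights now [4 9 10 8], max=10
Drop 5: I rot3 at col 0 lands with bottom-row=4; cleared 1 line(s) (total 1); column heights now [7 8 9 0], max=9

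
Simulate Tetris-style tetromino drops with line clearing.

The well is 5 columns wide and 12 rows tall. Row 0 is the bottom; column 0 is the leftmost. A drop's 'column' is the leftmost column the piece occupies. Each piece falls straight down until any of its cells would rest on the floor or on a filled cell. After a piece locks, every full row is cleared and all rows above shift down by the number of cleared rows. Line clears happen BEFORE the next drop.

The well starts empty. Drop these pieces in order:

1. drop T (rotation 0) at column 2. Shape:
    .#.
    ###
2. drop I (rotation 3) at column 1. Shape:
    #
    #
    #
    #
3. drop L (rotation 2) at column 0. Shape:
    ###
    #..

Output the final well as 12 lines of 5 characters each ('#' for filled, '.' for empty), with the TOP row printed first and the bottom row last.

Drop 1: T rot0 at col 2 lands with bottom-row=0; cleared 0 line(s) (total 0); column heights now [0 0 1 2 1], max=2
Drop 2: I rot3 at col 1 lands with bottom-row=0; cleared 0 line(s) (total 0); column heights now [0 4 1 2 1], max=4
Drop 3: L rot2 at col 0 lands with bottom-row=3; cleared 0 line(s) (total 0); column heights now [5 5 5 2 1], max=5

Answer: .....
.....
.....
.....
.....
.....
.....
###..
##...
.#...
.#.#.
.####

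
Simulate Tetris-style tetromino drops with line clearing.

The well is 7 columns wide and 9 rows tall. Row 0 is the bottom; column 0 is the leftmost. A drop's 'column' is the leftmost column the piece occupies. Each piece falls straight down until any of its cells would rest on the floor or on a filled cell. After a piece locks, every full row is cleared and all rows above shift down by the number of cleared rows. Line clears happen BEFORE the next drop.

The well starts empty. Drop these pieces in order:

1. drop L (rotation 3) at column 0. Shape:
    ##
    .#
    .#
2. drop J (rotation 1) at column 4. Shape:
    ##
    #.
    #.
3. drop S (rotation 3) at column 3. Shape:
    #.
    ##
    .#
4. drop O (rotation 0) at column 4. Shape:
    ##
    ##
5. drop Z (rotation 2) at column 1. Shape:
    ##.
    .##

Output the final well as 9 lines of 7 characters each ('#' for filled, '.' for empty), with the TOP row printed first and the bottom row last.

Drop 1: L rot3 at col 0 lands with bottom-row=0; cleared 0 line(s) (total 0); column heights now [3 3 0 0 0 0 0], max=3
Drop 2: J rot1 at col 4 lands with bottom-row=0; cleared 0 line(s) (total 0); column heights now [3 3 0 0 3 3 0], max=3
Drop 3: S rot3 at col 3 lands with bottom-row=3; cleared 0 line(s) (total 0); column heights now [3 3 0 6 5 3 0], max=6
Drop 4: O rot0 at col 4 lands with bottom-row=5; cleared 0 line(s) (total 0); column heights now [3 3 0 6 7 7 0], max=7
Drop 5: Z rot2 at col 1 lands with bottom-row=6; cleared 0 line(s) (total 0); column heights now [3 8 8 7 7 7 0], max=8

Answer: .......
.##....
..####.
...###.
...##..
....#..
##..##.
.#..#..
.#..#..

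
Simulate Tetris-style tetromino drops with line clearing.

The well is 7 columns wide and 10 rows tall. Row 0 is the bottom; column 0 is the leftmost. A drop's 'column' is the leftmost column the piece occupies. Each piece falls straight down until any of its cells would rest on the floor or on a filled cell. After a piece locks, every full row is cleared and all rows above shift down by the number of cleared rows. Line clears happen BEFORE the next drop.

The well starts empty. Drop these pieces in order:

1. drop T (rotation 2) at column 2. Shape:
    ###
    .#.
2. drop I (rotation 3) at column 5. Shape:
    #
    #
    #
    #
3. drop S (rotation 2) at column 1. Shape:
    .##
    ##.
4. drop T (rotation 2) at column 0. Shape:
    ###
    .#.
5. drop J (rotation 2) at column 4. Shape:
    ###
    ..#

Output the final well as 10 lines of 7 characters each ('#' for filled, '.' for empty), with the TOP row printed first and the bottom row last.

Drop 1: T rot2 at col 2 lands with bottom-row=0; cleared 0 line(s) (total 0); column heights now [0 0 2 2 2 0 0], max=2
Drop 2: I rot3 at col 5 lands with bottom-row=0; cleared 0 line(s) (total 0); column heights now [0 0 2 2 2 4 0], max=4
Drop 3: S rot2 at col 1 lands with bottom-row=2; cleared 0 line(s) (total 0); column heights now [0 3 4 4 2 4 0], max=4
Drop 4: T rot2 at col 0 lands with bottom-row=3; cleared 0 line(s) (total 0); column heights now [5 5 5 4 2 4 0], max=5
Drop 5: J rot2 at col 4 lands with bottom-row=3; cleared 0 line(s) (total 0); column heights now [5 5 5 4 5 5 5], max=5

Answer: .......
.......
.......
.......
.......
###.###
.###.##
.##..#.
..####.
...#.#.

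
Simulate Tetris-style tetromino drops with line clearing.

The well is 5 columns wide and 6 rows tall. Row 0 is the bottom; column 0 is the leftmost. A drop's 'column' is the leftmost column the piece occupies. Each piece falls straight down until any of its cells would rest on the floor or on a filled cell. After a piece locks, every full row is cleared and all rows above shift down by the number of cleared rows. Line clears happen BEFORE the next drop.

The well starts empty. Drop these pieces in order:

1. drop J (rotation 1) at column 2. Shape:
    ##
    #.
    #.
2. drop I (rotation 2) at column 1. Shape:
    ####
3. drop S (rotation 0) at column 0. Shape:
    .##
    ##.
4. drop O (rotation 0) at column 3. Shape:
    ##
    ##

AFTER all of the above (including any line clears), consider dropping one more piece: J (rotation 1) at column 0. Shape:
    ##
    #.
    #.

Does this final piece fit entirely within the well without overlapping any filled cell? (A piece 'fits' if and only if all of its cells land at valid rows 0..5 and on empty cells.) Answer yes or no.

Drop 1: J rot1 at col 2 lands with bottom-row=0; cleared 0 line(s) (total 0); column heights now [0 0 3 3 0], max=3
Drop 2: I rot2 at col 1 lands with bottom-row=3; cleared 0 line(s) (total 0); column heights now [0 4 4 4 4], max=4
Drop 3: S rot0 at col 0 lands with bottom-row=4; cleared 0 line(s) (total 0); column heights now [5 6 6 4 4], max=6
Drop 4: O rot0 at col 3 lands with bottom-row=4; cleared 0 line(s) (total 0); column heights now [5 6 6 6 6], max=6
Test piece J rot1 at col 0 (width 2): heights before test = [5 6 6 6 6]; fits = False

Answer: no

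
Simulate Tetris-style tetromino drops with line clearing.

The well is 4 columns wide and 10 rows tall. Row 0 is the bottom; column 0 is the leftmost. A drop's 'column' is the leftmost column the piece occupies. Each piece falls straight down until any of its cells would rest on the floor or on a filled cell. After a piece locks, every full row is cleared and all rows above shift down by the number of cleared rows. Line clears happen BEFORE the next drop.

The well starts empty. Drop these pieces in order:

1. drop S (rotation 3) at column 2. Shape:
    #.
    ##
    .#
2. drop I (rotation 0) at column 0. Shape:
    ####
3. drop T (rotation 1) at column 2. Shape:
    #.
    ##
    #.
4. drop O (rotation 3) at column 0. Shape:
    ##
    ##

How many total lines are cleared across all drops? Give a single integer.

Drop 1: S rot3 at col 2 lands with bottom-row=0; cleared 0 line(s) (total 0); column heights now [0 0 3 2], max=3
Drop 2: I rot0 at col 0 lands with bottom-row=3; cleared 1 line(s) (total 1); column heights now [0 0 3 2], max=3
Drop 3: T rot1 at col 2 lands with bottom-row=3; cleared 0 line(s) (total 1); column heights now [0 0 6 5], max=6
Drop 4: O rot3 at col 0 lands with bottom-row=0; cleared 1 line(s) (total 2); column heights now [1 1 5 4], max=5

Answer: 2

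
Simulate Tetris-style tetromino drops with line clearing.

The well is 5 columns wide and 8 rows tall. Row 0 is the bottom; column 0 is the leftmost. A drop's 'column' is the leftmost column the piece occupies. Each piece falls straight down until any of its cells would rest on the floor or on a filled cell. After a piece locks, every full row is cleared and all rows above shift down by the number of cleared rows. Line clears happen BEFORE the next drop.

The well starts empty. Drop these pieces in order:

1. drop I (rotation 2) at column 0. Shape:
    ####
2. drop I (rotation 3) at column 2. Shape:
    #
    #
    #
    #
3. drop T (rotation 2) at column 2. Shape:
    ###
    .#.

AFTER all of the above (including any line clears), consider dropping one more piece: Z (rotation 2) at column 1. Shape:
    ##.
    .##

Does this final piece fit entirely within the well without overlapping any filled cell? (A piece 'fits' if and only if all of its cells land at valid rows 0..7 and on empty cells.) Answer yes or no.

Answer: yes

Derivation:
Drop 1: I rot2 at col 0 lands with bottom-row=0; cleared 0 line(s) (total 0); column heights now [1 1 1 1 0], max=1
Drop 2: I rot3 at col 2 lands with bottom-row=1; cleared 0 line(s) (total 0); column heights now [1 1 5 1 0], max=5
Drop 3: T rot2 at col 2 lands with bottom-row=4; cleared 0 line(s) (total 0); column heights now [1 1 6 6 6], max=6
Test piece Z rot2 at col 1 (width 3): heights before test = [1 1 6 6 6]; fits = True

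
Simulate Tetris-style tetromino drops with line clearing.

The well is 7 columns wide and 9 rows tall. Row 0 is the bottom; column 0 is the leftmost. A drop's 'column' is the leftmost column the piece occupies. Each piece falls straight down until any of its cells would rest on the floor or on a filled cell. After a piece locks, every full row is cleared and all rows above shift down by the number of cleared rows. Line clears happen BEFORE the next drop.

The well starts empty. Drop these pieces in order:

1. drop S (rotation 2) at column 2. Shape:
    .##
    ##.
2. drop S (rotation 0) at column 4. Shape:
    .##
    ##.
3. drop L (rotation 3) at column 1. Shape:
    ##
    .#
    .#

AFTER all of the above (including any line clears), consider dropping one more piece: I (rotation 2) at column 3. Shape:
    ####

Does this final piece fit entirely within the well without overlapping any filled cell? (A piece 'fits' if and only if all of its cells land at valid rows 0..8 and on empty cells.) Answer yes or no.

Drop 1: S rot2 at col 2 lands with bottom-row=0; cleared 0 line(s) (total 0); column heights now [0 0 1 2 2 0 0], max=2
Drop 2: S rot0 at col 4 lands with bottom-row=2; cleared 0 line(s) (total 0); column heights now [0 0 1 2 3 4 4], max=4
Drop 3: L rot3 at col 1 lands with bottom-row=1; cleared 0 line(s) (total 0); column heights now [0 4 4 2 3 4 4], max=4
Test piece I rot2 at col 3 (width 4): heights before test = [0 4 4 2 3 4 4]; fits = True

Answer: yes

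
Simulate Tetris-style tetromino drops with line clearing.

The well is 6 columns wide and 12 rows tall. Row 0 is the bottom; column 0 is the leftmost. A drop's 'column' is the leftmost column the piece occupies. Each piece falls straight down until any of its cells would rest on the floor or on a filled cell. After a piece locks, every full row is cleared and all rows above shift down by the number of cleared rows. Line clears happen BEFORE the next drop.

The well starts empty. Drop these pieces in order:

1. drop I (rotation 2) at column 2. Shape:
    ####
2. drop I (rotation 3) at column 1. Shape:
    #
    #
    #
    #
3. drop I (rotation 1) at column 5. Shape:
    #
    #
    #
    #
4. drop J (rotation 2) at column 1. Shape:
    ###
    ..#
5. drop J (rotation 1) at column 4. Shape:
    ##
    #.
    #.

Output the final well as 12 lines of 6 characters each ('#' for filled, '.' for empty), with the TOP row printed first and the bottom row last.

Drop 1: I rot2 at col 2 lands with bottom-row=0; cleared 0 line(s) (total 0); column heights now [0 0 1 1 1 1], max=1
Drop 2: I rot3 at col 1 lands with bottom-row=0; cleared 0 line(s) (total 0); column heights now [0 4 1 1 1 1], max=4
Drop 3: I rot1 at col 5 lands with bottom-row=1; cleared 0 line(s) (total 0); column heights now [0 4 1 1 1 5], max=5
Drop 4: J rot2 at col 1 lands with bottom-row=3; cleared 0 line(s) (total 0); column heights now [0 5 5 5 1 5], max=5
Drop 5: J rot1 at col 4 lands with bottom-row=3; cleared 0 line(s) (total 0); column heights now [0 5 5 5 6 6], max=6

Answer: ......
......
......
......
......
......
....##
.#####
.#.###
.#...#
.#...#
.#####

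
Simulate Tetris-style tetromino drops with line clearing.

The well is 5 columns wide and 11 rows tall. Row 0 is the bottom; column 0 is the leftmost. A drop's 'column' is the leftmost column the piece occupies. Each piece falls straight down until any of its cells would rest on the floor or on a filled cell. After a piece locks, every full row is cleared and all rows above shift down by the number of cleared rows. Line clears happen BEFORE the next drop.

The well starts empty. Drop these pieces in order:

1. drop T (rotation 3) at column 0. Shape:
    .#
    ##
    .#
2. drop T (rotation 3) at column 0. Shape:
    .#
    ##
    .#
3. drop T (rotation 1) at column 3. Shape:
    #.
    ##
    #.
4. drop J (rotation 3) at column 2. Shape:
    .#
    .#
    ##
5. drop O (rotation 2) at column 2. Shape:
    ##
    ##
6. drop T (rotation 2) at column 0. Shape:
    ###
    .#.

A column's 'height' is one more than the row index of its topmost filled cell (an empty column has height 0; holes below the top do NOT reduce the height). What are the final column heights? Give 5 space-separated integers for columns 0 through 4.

Drop 1: T rot3 at col 0 lands with bottom-row=0; cleared 0 line(s) (total 0); column heights now [2 3 0 0 0], max=3
Drop 2: T rot3 at col 0 lands with bottom-row=3; cleared 0 line(s) (total 0); column heights now [5 6 0 0 0], max=6
Drop 3: T rot1 at col 3 lands with bottom-row=0; cleared 0 line(s) (total 0); column heights now [5 6 0 3 2], max=6
Drop 4: J rot3 at col 2 lands with bottom-row=3; cleared 0 line(s) (total 0); column heights now [5 6 4 6 2], max=6
Drop 5: O rot2 at col 2 lands with bottom-row=6; cleared 0 line(s) (total 0); column heights now [5 6 8 8 2], max=8
Drop 6: T rot2 at col 0 lands with bottom-row=7; cleared 0 line(s) (total 0); column heights now [9 9 9 8 2], max=9

Answer: 9 9 9 8 2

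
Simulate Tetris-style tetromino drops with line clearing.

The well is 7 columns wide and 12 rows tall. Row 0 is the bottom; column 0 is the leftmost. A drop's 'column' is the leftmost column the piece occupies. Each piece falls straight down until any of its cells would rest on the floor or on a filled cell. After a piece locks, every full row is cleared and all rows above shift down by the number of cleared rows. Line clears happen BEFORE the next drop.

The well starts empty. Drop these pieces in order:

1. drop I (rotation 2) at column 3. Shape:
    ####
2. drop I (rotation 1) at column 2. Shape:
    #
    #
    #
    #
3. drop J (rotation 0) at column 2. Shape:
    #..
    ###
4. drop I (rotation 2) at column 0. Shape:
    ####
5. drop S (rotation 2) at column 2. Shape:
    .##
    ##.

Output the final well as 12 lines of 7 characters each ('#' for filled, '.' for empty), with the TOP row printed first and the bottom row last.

Drop 1: I rot2 at col 3 lands with bottom-row=0; cleared 0 line(s) (total 0); column heights now [0 0 0 1 1 1 1], max=1
Drop 2: I rot1 at col 2 lands with bottom-row=0; cleared 0 line(s) (total 0); column heights now [0 0 4 1 1 1 1], max=4
Drop 3: J rot0 at col 2 lands with bottom-row=4; cleared 0 line(s) (total 0); column heights now [0 0 6 5 5 1 1], max=6
Drop 4: I rot2 at col 0 lands with bottom-row=6; cleared 0 line(s) (total 0); column heights now [7 7 7 7 5 1 1], max=7
Drop 5: S rot2 at col 2 lands with bottom-row=7; cleared 0 line(s) (total 0); column heights now [7 7 8 9 9 1 1], max=9

Answer: .......
.......
.......
...##..
..##...
####...
..#....
..###..
..#....
..#....
..#....
..#####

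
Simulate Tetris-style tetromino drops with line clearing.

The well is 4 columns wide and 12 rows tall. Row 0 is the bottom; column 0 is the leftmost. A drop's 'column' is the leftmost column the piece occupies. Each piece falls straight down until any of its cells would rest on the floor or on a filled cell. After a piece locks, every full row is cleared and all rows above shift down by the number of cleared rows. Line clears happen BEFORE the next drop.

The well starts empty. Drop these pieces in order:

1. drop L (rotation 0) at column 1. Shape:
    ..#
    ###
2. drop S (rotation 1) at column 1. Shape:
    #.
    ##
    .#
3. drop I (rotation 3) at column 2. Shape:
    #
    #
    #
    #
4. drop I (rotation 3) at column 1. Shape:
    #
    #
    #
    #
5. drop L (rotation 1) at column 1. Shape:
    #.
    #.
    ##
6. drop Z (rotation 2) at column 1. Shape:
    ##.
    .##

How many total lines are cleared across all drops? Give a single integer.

Drop 1: L rot0 at col 1 lands with bottom-row=0; cleared 0 line(s) (total 0); column heights now [0 1 1 2], max=2
Drop 2: S rot1 at col 1 lands with bottom-row=1; cleared 0 line(s) (total 0); column heights now [0 4 3 2], max=4
Drop 3: I rot3 at col 2 lands with bottom-row=3; cleared 0 line(s) (total 0); column heights now [0 4 7 2], max=7
Drop 4: I rot3 at col 1 lands with bottom-row=4; cleared 0 line(s) (total 0); column heights now [0 8 7 2], max=8
Drop 5: L rot1 at col 1 lands with bottom-row=8; cleared 0 line(s) (total 0); column heights now [0 11 9 2], max=11
Drop 6: Z rot2 at col 1 lands with bottom-row=10; cleared 0 line(s) (total 0); column heights now [0 12 12 11], max=12

Answer: 0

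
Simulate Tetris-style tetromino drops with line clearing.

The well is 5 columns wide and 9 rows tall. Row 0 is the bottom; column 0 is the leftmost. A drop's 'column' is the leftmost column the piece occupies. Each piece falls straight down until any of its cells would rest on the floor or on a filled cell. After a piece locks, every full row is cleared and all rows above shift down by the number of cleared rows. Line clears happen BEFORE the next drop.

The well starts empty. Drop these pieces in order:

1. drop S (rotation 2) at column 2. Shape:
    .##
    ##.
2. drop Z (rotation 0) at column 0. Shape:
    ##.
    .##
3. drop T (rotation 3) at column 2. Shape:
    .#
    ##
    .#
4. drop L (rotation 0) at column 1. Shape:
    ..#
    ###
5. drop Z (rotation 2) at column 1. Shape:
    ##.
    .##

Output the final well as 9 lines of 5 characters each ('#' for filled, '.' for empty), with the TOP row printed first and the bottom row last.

Drop 1: S rot2 at col 2 lands with bottom-row=0; cleared 0 line(s) (total 0); column heights now [0 0 1 2 2], max=2
Drop 2: Z rot0 at col 0 lands with bottom-row=1; cleared 0 line(s) (total 0); column heights now [3 3 2 2 2], max=3
Drop 3: T rot3 at col 2 lands with bottom-row=2; cleared 0 line(s) (total 0); column heights now [3 3 4 5 2], max=5
Drop 4: L rot0 at col 1 lands with bottom-row=5; cleared 0 line(s) (total 0); column heights now [3 6 6 7 2], max=7
Drop 5: Z rot2 at col 1 lands with bottom-row=7; cleared 0 line(s) (total 0); column heights now [3 9 9 8 2], max=9

Answer: .##..
..##.
...#.
.###.
...#.
..##.
##.#.
.####
..##.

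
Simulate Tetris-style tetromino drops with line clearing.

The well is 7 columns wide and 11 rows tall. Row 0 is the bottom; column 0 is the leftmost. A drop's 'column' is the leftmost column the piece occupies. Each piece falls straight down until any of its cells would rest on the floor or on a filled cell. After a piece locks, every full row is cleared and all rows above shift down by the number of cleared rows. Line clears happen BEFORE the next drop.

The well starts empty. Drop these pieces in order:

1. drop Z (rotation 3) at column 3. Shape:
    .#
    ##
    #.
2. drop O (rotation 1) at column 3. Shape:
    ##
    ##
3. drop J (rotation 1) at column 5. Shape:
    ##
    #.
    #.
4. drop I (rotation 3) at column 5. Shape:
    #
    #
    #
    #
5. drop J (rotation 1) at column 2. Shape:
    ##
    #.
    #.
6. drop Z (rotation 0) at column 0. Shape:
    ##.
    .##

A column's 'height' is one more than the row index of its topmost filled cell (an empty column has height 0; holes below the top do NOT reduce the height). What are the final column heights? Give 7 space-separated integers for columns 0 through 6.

Drop 1: Z rot3 at col 3 lands with bottom-row=0; cleared 0 line(s) (total 0); column heights now [0 0 0 2 3 0 0], max=3
Drop 2: O rot1 at col 3 lands with bottom-row=3; cleared 0 line(s) (total 0); column heights now [0 0 0 5 5 0 0], max=5
Drop 3: J rot1 at col 5 lands with bottom-row=0; cleared 0 line(s) (total 0); column heights now [0 0 0 5 5 3 3], max=5
Drop 4: I rot3 at col 5 lands with bottom-row=3; cleared 0 line(s) (total 0); column heights now [0 0 0 5 5 7 3], max=7
Drop 5: J rot1 at col 2 lands with bottom-row=3; cleared 0 line(s) (total 0); column heights now [0 0 6 6 5 7 3], max=7
Drop 6: Z rot0 at col 0 lands with bottom-row=6; cleared 0 line(s) (total 0); column heights now [8 8 7 6 5 7 3], max=8

Answer: 8 8 7 6 5 7 3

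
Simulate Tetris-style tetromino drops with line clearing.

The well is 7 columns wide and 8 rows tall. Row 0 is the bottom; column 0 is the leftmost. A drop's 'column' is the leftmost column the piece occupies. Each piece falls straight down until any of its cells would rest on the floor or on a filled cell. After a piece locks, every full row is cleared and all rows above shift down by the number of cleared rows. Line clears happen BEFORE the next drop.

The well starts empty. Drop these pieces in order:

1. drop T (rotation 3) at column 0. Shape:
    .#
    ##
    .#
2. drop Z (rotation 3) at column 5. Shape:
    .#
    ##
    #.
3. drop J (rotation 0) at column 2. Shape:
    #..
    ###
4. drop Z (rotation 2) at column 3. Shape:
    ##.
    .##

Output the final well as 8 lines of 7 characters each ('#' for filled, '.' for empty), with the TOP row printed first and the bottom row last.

Drop 1: T rot3 at col 0 lands with bottom-row=0; cleared 0 line(s) (total 0); column heights now [2 3 0 0 0 0 0], max=3
Drop 2: Z rot3 at col 5 lands with bottom-row=0; cleared 0 line(s) (total 0); column heights now [2 3 0 0 0 2 3], max=3
Drop 3: J rot0 at col 2 lands with bottom-row=0; cleared 0 line(s) (total 0); column heights now [2 3 2 1 1 2 3], max=3
Drop 4: Z rot2 at col 3 lands with bottom-row=2; cleared 0 line(s) (total 0); column heights now [2 3 2 4 4 3 3], max=4

Answer: .......
.......
.......
.......
...##..
.#..###
###..##
.#####.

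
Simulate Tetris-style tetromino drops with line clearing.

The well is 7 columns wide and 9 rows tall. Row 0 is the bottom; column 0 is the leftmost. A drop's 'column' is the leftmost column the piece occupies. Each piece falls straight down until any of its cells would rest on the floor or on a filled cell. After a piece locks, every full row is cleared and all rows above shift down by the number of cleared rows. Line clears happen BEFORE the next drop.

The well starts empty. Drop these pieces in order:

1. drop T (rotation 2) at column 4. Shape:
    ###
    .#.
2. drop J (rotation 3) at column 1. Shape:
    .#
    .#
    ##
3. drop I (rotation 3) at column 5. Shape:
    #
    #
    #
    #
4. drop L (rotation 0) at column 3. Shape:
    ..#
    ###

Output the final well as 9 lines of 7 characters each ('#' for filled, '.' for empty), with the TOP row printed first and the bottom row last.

Drop 1: T rot2 at col 4 lands with bottom-row=0; cleared 0 line(s) (total 0); column heights now [0 0 0 0 2 2 2], max=2
Drop 2: J rot3 at col 1 lands with bottom-row=0; cleared 0 line(s) (total 0); column heights now [0 1 3 0 2 2 2], max=3
Drop 3: I rot3 at col 5 lands with bottom-row=2; cleared 0 line(s) (total 0); column heights now [0 1 3 0 2 6 2], max=6
Drop 4: L rot0 at col 3 lands with bottom-row=6; cleared 0 line(s) (total 0); column heights now [0 1 3 7 7 8 2], max=8

Answer: .......
.....#.
...###.
.....#.
.....#.
.....#.
..#..#.
..#.###
.##..#.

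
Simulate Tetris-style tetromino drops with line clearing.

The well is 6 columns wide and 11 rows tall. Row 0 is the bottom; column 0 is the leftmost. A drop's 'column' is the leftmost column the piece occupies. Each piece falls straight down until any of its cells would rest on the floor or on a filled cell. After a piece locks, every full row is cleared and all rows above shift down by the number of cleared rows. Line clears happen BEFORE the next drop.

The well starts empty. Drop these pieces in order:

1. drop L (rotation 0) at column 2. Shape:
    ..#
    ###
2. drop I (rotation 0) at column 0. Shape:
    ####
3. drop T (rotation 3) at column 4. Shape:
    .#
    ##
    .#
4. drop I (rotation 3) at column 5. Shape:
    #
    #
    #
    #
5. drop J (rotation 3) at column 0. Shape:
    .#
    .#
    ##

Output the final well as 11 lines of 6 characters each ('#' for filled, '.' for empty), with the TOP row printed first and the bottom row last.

Answer: ......
......
......
......
.....#
.....#
.....#
.....#
.#...#
.#..##
#####.

Derivation:
Drop 1: L rot0 at col 2 lands with bottom-row=0; cleared 0 line(s) (total 0); column heights now [0 0 1 1 2 0], max=2
Drop 2: I rot0 at col 0 lands with bottom-row=1; cleared 0 line(s) (total 0); column heights now [2 2 2 2 2 0], max=2
Drop 3: T rot3 at col 4 lands with bottom-row=1; cleared 1 line(s) (total 1); column heights now [0 0 1 1 2 3], max=3
Drop 4: I rot3 at col 5 lands with bottom-row=3; cleared 0 line(s) (total 1); column heights now [0 0 1 1 2 7], max=7
Drop 5: J rot3 at col 0 lands with bottom-row=0; cleared 0 line(s) (total 1); column heights now [1 3 1 1 2 7], max=7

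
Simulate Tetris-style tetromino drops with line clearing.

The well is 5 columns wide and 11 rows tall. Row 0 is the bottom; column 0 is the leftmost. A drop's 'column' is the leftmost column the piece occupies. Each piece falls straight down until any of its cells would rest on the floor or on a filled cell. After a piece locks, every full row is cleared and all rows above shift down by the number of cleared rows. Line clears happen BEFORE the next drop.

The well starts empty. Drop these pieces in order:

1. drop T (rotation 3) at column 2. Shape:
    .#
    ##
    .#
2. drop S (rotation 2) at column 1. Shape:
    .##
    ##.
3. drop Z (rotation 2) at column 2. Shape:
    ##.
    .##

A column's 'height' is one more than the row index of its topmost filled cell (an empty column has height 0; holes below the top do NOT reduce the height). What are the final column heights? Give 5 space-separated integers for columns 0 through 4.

Answer: 0 3 6 6 5

Derivation:
Drop 1: T rot3 at col 2 lands with bottom-row=0; cleared 0 line(s) (total 0); column heights now [0 0 2 3 0], max=3
Drop 2: S rot2 at col 1 lands with bottom-row=2; cleared 0 line(s) (total 0); column heights now [0 3 4 4 0], max=4
Drop 3: Z rot2 at col 2 lands with bottom-row=4; cleared 0 line(s) (total 0); column heights now [0 3 6 6 5], max=6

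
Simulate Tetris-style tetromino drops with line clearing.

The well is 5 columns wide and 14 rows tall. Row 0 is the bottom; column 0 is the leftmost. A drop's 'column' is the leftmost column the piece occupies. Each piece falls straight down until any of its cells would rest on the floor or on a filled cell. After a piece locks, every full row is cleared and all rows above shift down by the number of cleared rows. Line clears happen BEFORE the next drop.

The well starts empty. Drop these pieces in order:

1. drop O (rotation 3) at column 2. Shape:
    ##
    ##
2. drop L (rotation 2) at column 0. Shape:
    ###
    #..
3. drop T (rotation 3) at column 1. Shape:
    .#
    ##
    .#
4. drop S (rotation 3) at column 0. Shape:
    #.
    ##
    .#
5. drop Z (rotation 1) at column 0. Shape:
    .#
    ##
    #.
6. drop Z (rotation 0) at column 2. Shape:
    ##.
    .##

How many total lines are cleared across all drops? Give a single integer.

Answer: 0

Derivation:
Drop 1: O rot3 at col 2 lands with bottom-row=0; cleared 0 line(s) (total 0); column heights now [0 0 2 2 0], max=2
Drop 2: L rot2 at col 0 lands with bottom-row=1; cleared 0 line(s) (total 0); column heights now [3 3 3 2 0], max=3
Drop 3: T rot3 at col 1 lands with bottom-row=3; cleared 0 line(s) (total 0); column heights now [3 5 6 2 0], max=6
Drop 4: S rot3 at col 0 lands with bottom-row=5; cleared 0 line(s) (total 0); column heights now [8 7 6 2 0], max=8
Drop 5: Z rot1 at col 0 lands with bottom-row=8; cleared 0 line(s) (total 0); column heights now [10 11 6 2 0], max=11
Drop 6: Z rot0 at col 2 lands with bottom-row=5; cleared 0 line(s) (total 0); column heights now [10 11 7 7 6], max=11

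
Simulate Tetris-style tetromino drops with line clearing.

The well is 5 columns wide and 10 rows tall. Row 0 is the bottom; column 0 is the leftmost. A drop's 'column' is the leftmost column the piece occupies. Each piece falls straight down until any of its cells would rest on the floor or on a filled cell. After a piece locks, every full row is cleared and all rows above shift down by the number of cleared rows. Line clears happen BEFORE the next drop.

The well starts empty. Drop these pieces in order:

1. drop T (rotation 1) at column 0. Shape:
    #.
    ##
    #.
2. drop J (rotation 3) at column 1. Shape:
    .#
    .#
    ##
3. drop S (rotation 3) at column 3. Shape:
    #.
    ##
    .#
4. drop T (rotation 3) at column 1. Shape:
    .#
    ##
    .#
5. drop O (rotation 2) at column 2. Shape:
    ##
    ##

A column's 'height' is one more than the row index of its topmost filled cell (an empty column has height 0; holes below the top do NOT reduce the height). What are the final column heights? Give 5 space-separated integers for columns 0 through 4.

Answer: 3 7 10 10 2

Derivation:
Drop 1: T rot1 at col 0 lands with bottom-row=0; cleared 0 line(s) (total 0); column heights now [3 2 0 0 0], max=3
Drop 2: J rot3 at col 1 lands with bottom-row=2; cleared 0 line(s) (total 0); column heights now [3 3 5 0 0], max=5
Drop 3: S rot3 at col 3 lands with bottom-row=0; cleared 0 line(s) (total 0); column heights now [3 3 5 3 2], max=5
Drop 4: T rot3 at col 1 lands with bottom-row=5; cleared 0 line(s) (total 0); column heights now [3 7 8 3 2], max=8
Drop 5: O rot2 at col 2 lands with bottom-row=8; cleared 0 line(s) (total 0); column heights now [3 7 10 10 2], max=10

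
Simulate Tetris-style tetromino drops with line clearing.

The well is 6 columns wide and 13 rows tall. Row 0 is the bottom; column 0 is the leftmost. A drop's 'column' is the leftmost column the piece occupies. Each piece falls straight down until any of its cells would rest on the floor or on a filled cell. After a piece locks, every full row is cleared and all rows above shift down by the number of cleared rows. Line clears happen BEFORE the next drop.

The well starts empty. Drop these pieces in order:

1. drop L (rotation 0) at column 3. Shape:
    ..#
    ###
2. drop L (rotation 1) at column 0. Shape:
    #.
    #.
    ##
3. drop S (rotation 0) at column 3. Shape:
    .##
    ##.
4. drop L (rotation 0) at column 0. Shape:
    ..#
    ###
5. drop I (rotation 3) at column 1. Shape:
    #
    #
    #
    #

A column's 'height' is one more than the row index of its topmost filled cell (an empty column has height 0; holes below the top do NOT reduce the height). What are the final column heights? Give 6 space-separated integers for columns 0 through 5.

Drop 1: L rot0 at col 3 lands with bottom-row=0; cleared 0 line(s) (total 0); column heights now [0 0 0 1 1 2], max=2
Drop 2: L rot1 at col 0 lands with bottom-row=0; cleared 0 line(s) (total 0); column heights now [3 1 0 1 1 2], max=3
Drop 3: S rot0 at col 3 lands with bottom-row=1; cleared 0 line(s) (total 0); column heights now [3 1 0 2 3 3], max=3
Drop 4: L rot0 at col 0 lands with bottom-row=3; cleared 0 line(s) (total 0); column heights now [4 4 5 2 3 3], max=5
Drop 5: I rot3 at col 1 lands with bottom-row=4; cleared 0 line(s) (total 0); column heights now [4 8 5 2 3 3], max=8

Answer: 4 8 5 2 3 3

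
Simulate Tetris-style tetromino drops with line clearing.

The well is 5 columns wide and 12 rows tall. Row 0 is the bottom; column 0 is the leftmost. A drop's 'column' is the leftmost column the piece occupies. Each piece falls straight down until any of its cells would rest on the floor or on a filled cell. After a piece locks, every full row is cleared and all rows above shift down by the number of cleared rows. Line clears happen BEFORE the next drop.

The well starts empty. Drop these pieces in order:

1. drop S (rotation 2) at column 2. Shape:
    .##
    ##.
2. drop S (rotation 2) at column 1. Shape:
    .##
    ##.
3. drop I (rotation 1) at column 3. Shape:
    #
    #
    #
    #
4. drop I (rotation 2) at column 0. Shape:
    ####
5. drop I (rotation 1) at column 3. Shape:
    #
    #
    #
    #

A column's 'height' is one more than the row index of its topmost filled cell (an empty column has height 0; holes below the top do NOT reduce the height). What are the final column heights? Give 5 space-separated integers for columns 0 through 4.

Drop 1: S rot2 at col 2 lands with bottom-row=0; cleared 0 line(s) (total 0); column heights now [0 0 1 2 2], max=2
Drop 2: S rot2 at col 1 lands with bottom-row=1; cleared 0 line(s) (total 0); column heights now [0 2 3 3 2], max=3
Drop 3: I rot1 at col 3 lands with bottom-row=3; cleared 0 line(s) (total 0); column heights now [0 2 3 7 2], max=7
Drop 4: I rot2 at col 0 lands with bottom-row=7; cleared 0 line(s) (total 0); column heights now [8 8 8 8 2], max=8
Drop 5: I rot1 at col 3 lands with bottom-row=8; cleared 0 line(s) (total 0); column heights now [8 8 8 12 2], max=12

Answer: 8 8 8 12 2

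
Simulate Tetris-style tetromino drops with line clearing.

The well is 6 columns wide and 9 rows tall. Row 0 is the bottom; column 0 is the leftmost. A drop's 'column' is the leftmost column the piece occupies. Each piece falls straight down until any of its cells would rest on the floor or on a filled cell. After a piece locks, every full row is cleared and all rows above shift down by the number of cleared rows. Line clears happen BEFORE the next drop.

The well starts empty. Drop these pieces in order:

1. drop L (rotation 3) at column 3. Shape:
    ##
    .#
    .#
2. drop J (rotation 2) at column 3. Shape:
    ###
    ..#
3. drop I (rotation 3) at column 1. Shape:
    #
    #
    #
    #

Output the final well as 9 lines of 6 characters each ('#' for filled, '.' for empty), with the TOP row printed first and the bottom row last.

Answer: ......
......
......
......
......
.#.###
.#.###
.#..#.
.#..#.

Derivation:
Drop 1: L rot3 at col 3 lands with bottom-row=0; cleared 0 line(s) (total 0); column heights now [0 0 0 3 3 0], max=3
Drop 2: J rot2 at col 3 lands with bottom-row=2; cleared 0 line(s) (total 0); column heights now [0 0 0 4 4 4], max=4
Drop 3: I rot3 at col 1 lands with bottom-row=0; cleared 0 line(s) (total 0); column heights now [0 4 0 4 4 4], max=4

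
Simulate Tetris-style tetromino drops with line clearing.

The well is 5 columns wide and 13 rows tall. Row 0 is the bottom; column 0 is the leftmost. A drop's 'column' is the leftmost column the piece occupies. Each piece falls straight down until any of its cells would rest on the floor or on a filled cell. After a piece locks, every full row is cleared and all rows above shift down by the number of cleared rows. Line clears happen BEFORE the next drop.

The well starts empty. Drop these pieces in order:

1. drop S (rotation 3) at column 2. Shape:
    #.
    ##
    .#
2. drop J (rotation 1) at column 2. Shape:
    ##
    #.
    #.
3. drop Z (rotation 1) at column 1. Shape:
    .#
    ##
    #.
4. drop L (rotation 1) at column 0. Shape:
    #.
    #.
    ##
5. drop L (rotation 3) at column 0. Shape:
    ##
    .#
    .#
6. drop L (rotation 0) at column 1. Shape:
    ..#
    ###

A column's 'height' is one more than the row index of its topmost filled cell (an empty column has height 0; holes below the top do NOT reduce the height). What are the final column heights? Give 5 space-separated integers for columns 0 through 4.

Drop 1: S rot3 at col 2 lands with bottom-row=0; cleared 0 line(s) (total 0); column heights now [0 0 3 2 0], max=3
Drop 2: J rot1 at col 2 lands with bottom-row=3; cleared 0 line(s) (total 0); column heights now [0 0 6 6 0], max=6
Drop 3: Z rot1 at col 1 lands with bottom-row=5; cleared 0 line(s) (total 0); column heights now [0 7 8 6 0], max=8
Drop 4: L rot1 at col 0 lands with bottom-row=7; cleared 0 line(s) (total 0); column heights now [10 8 8 6 0], max=10
Drop 5: L rot3 at col 0 lands with bottom-row=8; cleared 0 line(s) (total 0); column heights now [11 11 8 6 0], max=11
Drop 6: L rot0 at col 1 lands with bottom-row=11; cleared 0 line(s) (total 0); column heights now [11 12 12 13 0], max=13

Answer: 11 12 12 13 0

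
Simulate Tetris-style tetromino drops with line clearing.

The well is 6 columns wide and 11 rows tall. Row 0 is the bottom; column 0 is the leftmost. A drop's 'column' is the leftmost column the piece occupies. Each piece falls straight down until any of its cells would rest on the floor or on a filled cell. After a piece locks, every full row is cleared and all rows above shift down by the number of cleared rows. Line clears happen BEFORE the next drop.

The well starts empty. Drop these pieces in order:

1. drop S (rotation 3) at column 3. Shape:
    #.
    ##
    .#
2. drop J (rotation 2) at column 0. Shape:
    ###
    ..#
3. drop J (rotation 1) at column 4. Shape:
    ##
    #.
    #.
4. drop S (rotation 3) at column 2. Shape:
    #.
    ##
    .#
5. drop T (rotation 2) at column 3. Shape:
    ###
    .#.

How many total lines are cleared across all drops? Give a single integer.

Answer: 0

Derivation:
Drop 1: S rot3 at col 3 lands with bottom-row=0; cleared 0 line(s) (total 0); column heights now [0 0 0 3 2 0], max=3
Drop 2: J rot2 at col 0 lands with bottom-row=0; cleared 0 line(s) (total 0); column heights now [2 2 2 3 2 0], max=3
Drop 3: J rot1 at col 4 lands with bottom-row=2; cleared 0 line(s) (total 0); column heights now [2 2 2 3 5 5], max=5
Drop 4: S rot3 at col 2 lands with bottom-row=3; cleared 0 line(s) (total 0); column heights now [2 2 6 5 5 5], max=6
Drop 5: T rot2 at col 3 lands with bottom-row=5; cleared 0 line(s) (total 0); column heights now [2 2 6 7 7 7], max=7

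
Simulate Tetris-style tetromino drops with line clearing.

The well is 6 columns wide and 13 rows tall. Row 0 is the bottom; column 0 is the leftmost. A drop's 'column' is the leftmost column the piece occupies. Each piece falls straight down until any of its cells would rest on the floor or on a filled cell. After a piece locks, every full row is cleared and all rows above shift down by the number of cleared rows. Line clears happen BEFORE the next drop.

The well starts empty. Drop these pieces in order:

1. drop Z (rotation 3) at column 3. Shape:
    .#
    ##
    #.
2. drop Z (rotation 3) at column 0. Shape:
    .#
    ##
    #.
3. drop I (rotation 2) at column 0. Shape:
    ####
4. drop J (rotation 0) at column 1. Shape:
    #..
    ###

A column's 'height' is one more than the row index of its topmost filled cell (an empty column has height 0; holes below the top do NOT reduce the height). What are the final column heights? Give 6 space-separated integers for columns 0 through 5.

Answer: 4 6 5 5 3 0

Derivation:
Drop 1: Z rot3 at col 3 lands with bottom-row=0; cleared 0 line(s) (total 0); column heights now [0 0 0 2 3 0], max=3
Drop 2: Z rot3 at col 0 lands with bottom-row=0; cleared 0 line(s) (total 0); column heights now [2 3 0 2 3 0], max=3
Drop 3: I rot2 at col 0 lands with bottom-row=3; cleared 0 line(s) (total 0); column heights now [4 4 4 4 3 0], max=4
Drop 4: J rot0 at col 1 lands with bottom-row=4; cleared 0 line(s) (total 0); column heights now [4 6 5 5 3 0], max=6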